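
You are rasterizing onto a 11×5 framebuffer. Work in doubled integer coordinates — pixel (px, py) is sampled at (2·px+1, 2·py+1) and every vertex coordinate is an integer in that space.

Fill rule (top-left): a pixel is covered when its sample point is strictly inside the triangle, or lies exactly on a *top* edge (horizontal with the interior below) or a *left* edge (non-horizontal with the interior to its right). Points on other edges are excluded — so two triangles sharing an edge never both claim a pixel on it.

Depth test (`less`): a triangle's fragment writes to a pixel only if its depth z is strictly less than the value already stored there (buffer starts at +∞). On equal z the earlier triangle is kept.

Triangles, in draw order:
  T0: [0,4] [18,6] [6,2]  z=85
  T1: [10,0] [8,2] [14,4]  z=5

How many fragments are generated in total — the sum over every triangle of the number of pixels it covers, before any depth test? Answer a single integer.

T0:
  2·area = 48  (B↔C swapped to make it positive)
  edge (0, 4)→(6, 2): d=(6,-2) top-left  bias=+0
  edge (6, 2)→(18, 6): d=(12,4) right/bottom  bias=-1
  edge (18, 6)→(0, 4): d=(-18,-2) top-left  bias=+0
    (1,0)@(3, 1): e=[-12,0,60] → ·  [on edge]
    (4,0)@(9, 1): e=[0,-24,72] → ·  [on edge]
    (1,1)@(3, 3): e=[0,24,24] → #  [on edge]
    (2,1)@(5, 3): e=[4,16,28] → #
    (3,1)@(7, 3): e=[8,8,32] → #
    (4,1)@(9, 3): e=[12,0,36] → ·  [on edge]
    (1,2)@(3, 5): e=[12,48,-12] → ·
    (2,2)@(5, 5): e=[16,40,-8] → ·
    (3,2)@(7, 5): e=[20,32,-4] → ·
    (4,2)@(9, 5): e=[24,24,0] → #  [on edge]
    (5,2)@(11, 5): e=[28,16,4] → #
    (6,2)@(13, 5): e=[32,8,8] → #
    (7,2)@(15, 5): e=[36,0,12] → ·  [on edge]
    (10,3)@(21, 7): e=[60,0,-12] → ·  [on edge]
  covered (6 px):
    · · · · · · · · · · ·
    · # # # · · · · · · ·
    · · · · # # # · · · ·
    · · · · · · · · · · ·
    · · · · · · · · · · ·
T1:
  2·area = 16  (B↔C swapped to make it positive)
  edge (10, 0)→(14, 4): d=(4,4) right/bottom  bias=-1
  edge (14, 4)→(8, 2): d=(-6,-2) top-left  bias=+0
  edge (8, 2)→(10, 0): d=(2,-2) top-left  bias=+0
    (2,0)@(5, 1): e=[24,0,-8] → ·  [on edge]
    (4,0)@(9, 1): e=[8,8,0] → #  [on edge]
    (5,0)@(11, 1): e=[0,12,4] → ·  [on edge]
    (3,1)@(7, 3): e=[24,-8,0] → ·  [on edge]
    (4,1)@(9, 3): e=[16,-4,4] → ·
    (5,1)@(11, 3): e=[8,0,8] → #  [on edge]
    (6,1)@(13, 3): e=[0,4,12] → ·  [on edge]
    (2,2)@(5, 5): e=[40,-24,0] → ·  [on edge]
    (5,2)@(11, 5): e=[16,-12,12] → ·
    (7,2)@(15, 5): e=[0,-4,20] → ·  [on edge]
    (8,2)@(17, 5): e=[-8,0,24] → ·  [on edge]
    (1,3)@(3, 7): e=[56,-40,0] → ·  [on edge]
    (8,3)@(17, 7): e=[0,-12,28] → ·  [on edge]
    (0,4)@(1, 9): e=[72,-56,0] → ·  [on edge]
    (9,4)@(19, 9): e=[0,-20,36] → ·  [on edge]
  covered (2 px):
    · · · · # · · · · · ·
    · · · · · # · · · · ·
    · · · · · · · · · · ·
    · · · · · · · · · · ·
    · · · · · · · · · · ·

Final: 8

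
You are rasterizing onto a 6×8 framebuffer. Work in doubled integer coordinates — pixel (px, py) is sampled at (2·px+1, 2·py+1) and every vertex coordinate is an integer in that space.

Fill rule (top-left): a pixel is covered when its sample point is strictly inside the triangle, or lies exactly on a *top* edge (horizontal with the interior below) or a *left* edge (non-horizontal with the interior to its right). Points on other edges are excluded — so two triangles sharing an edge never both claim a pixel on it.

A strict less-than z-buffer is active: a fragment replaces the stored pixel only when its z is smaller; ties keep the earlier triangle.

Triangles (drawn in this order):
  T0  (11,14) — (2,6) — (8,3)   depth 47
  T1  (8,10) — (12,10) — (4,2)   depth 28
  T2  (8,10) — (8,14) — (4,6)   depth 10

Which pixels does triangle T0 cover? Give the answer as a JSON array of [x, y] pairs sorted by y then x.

T0:
  2·area = 75
  edge (11, 14)→(2, 6): d=(-9,-8) top-left  bias=+0
  edge (2, 6)→(8, 3): d=(6,-3) top-left  bias=+0
  edge (8, 3)→(11, 14): d=(3,11) right/bottom  bias=-1
    (2,2)@(5, 5): e=[33,3,39] → X
    (3,2)@(7, 5): e=[49,9,17] → X
    (4,2)@(9, 5): e=[65,15,-5] → .
    (2,3)@(5, 7): e=[15,15,45] → X
    (4,3)@(9, 7): e=[47,27,1] → X
    (5,3)@(11, 7): e=[63,33,-21] → .
    (2,4)@(5, 9): e=[-3,27,51] → .
    (3,4)@(7, 9): e=[13,33,29] → X
    (5,4)@(11, 9): e=[45,45,-15] → .
    (3,5)@(7, 11): e=[-5,45,35] → .
    (4,5)@(9, 11): e=[11,51,13] → X
    (5,5)@(11, 11): e=[27,57,-9] → .
  covered (8 px):
    . . . . . .
    . . . . . .
    . . X X . .
    . . X X X .
    . . . X X .
    . . . . X .
    . . . . . .
    . . . . . .
T1:
  2·area = 32  (B↔C swapped to make it positive)
  edge (8, 10)→(4, 2): d=(-4,-8) top-left  bias=+0
  edge (4, 2)→(12, 10): d=(8,8) right/bottom  bias=-1
  edge (12, 10)→(8, 10): d=(-4,0) right/bottom  bias=-1
    (1,0)@(3, 1): e=[-4,0,36] → .  [on edge]
    (2,1)@(5, 3): e=[4,0,28] → .  [on edge]
    (3,2)@(7, 5): e=[12,0,20] → .  [on edge]
    (3,3)@(7, 7): e=[4,16,12] → X
    (4,3)@(9, 7): e=[20,0,12] → .  [on edge]
    (3,4)@(7, 9): e=[-4,32,4] → .
    (4,4)@(9, 9): e=[12,16,4] → X
    (5,4)@(11, 9): e=[28,0,4] → .  [on edge]
    (4,5)@(9, 11): e=[4,32,-4] → .
  covered (2 px):
    . . . . . .
    . . . . . .
    . . . . . .
    . . . X . .
    . . . . X .
    . . . . . .
    . . . . . .
    . . . . . .
T2:
  2·area = 16
  edge (8, 10)→(8, 14): d=(0,4) right/bottom  bias=-1
  edge (8, 14)→(4, 6): d=(-4,-8) top-left  bias=+0
  edge (4, 6)→(8, 10): d=(4,4) right/bottom  bias=-1
    (0,1)@(1, 3): e=[28,-12,0] → .  [on edge]
    (1,2)@(3, 5): e=[20,-4,0] → .  [on edge]
    (2,3)@(5, 7): e=[12,4,0] → .  [on edge]
    (3,4)@(7, 9): e=[4,12,0] → .  [on edge]
    (3,5)@(7, 11): e=[4,4,8] → X
    (4,5)@(9, 11): e=[-4,20,0] → .  [on edge]
    (3,6)@(7, 13): e=[4,-4,16] → .
    (5,6)@(11, 13): e=[-12,28,0] → .  [on edge]
  covered (1 px):
    . . . . . .
    . . . . . .
    . . . . . .
    . . . . . .
    . . . . . .
    . . . X . .
    . . . . . .
    . . . . . .

Result: [[2,2],[3,2],[2,3],[3,3],[4,3],[3,4],[4,4],[4,5]]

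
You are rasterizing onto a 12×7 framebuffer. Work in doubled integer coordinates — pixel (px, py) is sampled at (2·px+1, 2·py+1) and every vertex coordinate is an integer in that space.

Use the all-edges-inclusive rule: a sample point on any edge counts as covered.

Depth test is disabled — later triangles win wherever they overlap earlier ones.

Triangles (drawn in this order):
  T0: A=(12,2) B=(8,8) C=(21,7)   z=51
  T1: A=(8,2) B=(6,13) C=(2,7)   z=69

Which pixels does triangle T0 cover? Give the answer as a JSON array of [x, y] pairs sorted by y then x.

T0:
  2·area = 74  (B↔C swapped to make it positive)
  edge (12, 2)→(21, 7): d=(9,5) inclusive
  edge (21, 7)→(8, 8): d=(-13,1) inclusive
  edge (8, 8)→(12, 2): d=(4,-6) inclusive
    (6,1)@(13, 3): e=[4,60,10] → #
    (7,1)@(15, 3): e=[-6,58,22] → ·
    (5,2)@(11, 5): e=[32,36,6] → #
    (7,2)@(15, 5): e=[12,32,30] → #
    (8,2)@(17, 5): e=[2,30,42] → #
    (9,2)@(19, 5): e=[-8,28,54] → ·
    (4,3)@(9, 7): e=[60,12,2] → #
    (9,3)@(19, 7): e=[10,2,62] → #
    (10,3)@(21, 7): e=[0,0,74] → #  [on edge]
    (11,3)@(23, 7): e=[-10,-2,86] → ·
    (4,4)@(9, 9): e=[78,-14,10] → ·
    (5,4)@(11, 9): e=[68,-16,22] → ·
  covered (12 px):
    · · · · · · · · · · · ·
    · · · · · · # · · · · ·
    · · · · · # # # # · · ·
    · · · · # # # # # # # ·
    · · · · · · · · · · · ·
    · · · · · · · · · · · ·
    · · · · · · · · · · · ·
T1:
  2·area = 56
  edge (8, 2)→(6, 13): d=(-2,11) inclusive
  edge (6, 13)→(2, 7): d=(-4,-6) inclusive
  edge (2, 7)→(8, 2): d=(6,-5) inclusive
    (3,1)@(7, 3): e=[9,46,1] → #
    (4,1)@(9, 3): e=[-13,58,11] → ·
    (2,2)@(5, 5): e=[27,26,3] → #
    (4,2)@(9, 5): e=[-17,50,23] → ·
    (1,3)@(3, 7): e=[45,6,5] → #
    (4,3)@(9, 7): e=[-21,42,35] → ·
    (1,4)@(3, 9): e=[41,-2,17] → ·
    (2,4)@(5, 9): e=[19,10,27] → #
    (3,4)@(7, 9): e=[-3,22,37] → ·
    (2,5)@(5, 11): e=[15,2,39] → #
    (3,5)@(7, 11): e=[-7,14,49] → ·
    (2,6)@(5, 13): e=[11,-6,51] → ·
  covered (8 px):
    · · · · · · · · · · · ·
    · · · # · · · · · · · ·
    · · # # · · · · · · · ·
    · # # # · · · · · · · ·
    · · # · · · · · · · · ·
    · · # · · · · · · · · ·
    · · · · · · · · · · · ·

Final: [[6,1],[5,2],[6,2],[7,2],[8,2],[4,3],[5,3],[6,3],[7,3],[8,3],[9,3],[10,3]]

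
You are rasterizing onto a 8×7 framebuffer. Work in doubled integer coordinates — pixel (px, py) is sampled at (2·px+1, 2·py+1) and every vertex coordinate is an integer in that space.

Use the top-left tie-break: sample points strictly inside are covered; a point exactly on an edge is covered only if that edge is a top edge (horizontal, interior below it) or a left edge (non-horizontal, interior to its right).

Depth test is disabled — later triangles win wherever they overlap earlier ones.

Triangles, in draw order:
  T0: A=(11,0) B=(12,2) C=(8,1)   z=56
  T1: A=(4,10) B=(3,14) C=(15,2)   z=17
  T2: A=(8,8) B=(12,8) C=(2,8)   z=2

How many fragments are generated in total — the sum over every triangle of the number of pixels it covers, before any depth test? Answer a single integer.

T0:
  2·area = 7
  edge (11, 0)→(12, 2): d=(1,2) right/bottom  bias=-1
  edge (12, 2)→(8, 1): d=(-4,-1) top-left  bias=+0
  edge (8, 1)→(11, 0): d=(3,-1) top-left  bias=+0
    (4,0)@(9, 1): e=[5,1,1] → #
    (5,0)@(11, 1): e=[1,3,3] → #
    (6,0)@(13, 1): e=[-3,5,5] → ·
    (4,1)@(9, 3): e=[7,-7,7] → ·
    (5,1)@(11, 3): e=[3,-5,9] → ·
  covered (2 px):
    · · · · # # · ·
    · · · · · · · ·
    · · · · · · · ·
    · · · · · · · ·
    · · · · · · · ·
    · · · · · · · ·
    · · · · · · · ·
T1:
  2·area = 36  (B↔C swapped to make it positive)
  edge (4, 10)→(15, 2): d=(11,-8) top-left  bias=+0
  edge (15, 2)→(3, 14): d=(-12,12) right/bottom  bias=-1
  edge (3, 14)→(4, 10): d=(1,-4) top-left  bias=+0
    (5,2)@(11, 5): e=[1,12,23] → #
    (6,2)@(13, 5): e=[17,-12,31] → ·
    (4,3)@(9, 7): e=[7,12,17] → #
    (5,3)@(11, 7): e=[23,-12,25] → ·
    (3,4)@(7, 9): e=[13,12,11] → #
    (4,4)@(9, 9): e=[29,-12,19] → ·
    (2,5)@(5, 11): e=[19,12,5] → #
    (3,5)@(7, 11): e=[35,-12,13] → ·
    (2,6)@(5, 13): e=[41,-12,7] → ·
  covered (4 px):
    · · · · · · · ·
    · · · · · · · ·
    · · · · · # · ·
    · · · · # · · ·
    · · · # · · · ·
    · · # · · · · ·
    · · · · · · · ·
T2:
  degenerate (2·area = 0) — covers nothing

Final: 6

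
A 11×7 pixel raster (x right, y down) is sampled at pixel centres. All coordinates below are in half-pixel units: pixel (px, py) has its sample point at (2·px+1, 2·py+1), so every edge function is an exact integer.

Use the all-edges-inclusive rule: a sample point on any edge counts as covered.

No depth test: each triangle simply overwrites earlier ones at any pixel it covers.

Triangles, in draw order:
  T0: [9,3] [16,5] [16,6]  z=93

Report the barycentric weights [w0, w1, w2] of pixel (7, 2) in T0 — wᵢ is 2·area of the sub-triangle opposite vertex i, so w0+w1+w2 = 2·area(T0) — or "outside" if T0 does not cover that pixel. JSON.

T0:
  2·area = 7
  edge (9, 3)→(16, 5): d=(7,2) inclusive
  edge (16, 5)→(16, 6): d=(0,1) inclusive
  edge (16, 6)→(9, 3): d=(-7,-3) inclusive
    (4,1)@(9, 3): e=[0,7,0] → #  [on edge]
    (5,1)@(11, 3): e=[-4,5,6] → ·
    (4,2)@(9, 5): e=[14,7,-14] → ·
    (7,2)@(15, 5): e=[2,1,4] → #
    (8,2)@(17, 5): e=[-2,-1,10] → ·
    (7,3)@(15, 7): e=[16,1,-10] → ·
  covered (2 px):
    · · · · · · · · · · ·
    · · · · # · · · · · ·
    · · · · · · · # · · ·
    · · · · · · · · · · ·
    · · · · · · · · · · ·
    · · · · · · · · · · ·
    · · · · · · · · · · ·

Final: [1,4,2]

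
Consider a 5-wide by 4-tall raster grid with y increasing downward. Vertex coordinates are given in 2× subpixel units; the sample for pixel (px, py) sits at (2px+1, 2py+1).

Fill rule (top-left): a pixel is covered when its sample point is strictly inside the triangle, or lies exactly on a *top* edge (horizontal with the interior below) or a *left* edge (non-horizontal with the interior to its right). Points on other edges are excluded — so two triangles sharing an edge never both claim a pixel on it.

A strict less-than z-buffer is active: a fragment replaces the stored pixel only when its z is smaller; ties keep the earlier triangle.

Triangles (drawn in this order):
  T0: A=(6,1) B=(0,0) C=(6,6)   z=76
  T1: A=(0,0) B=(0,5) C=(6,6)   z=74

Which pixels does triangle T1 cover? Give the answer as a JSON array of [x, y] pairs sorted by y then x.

T0:
  2·area = 30  (B↔C swapped to make it positive)
  edge (6, 1)→(6, 6): d=(0,5) right/bottom  bias=-1
  edge (6, 6)→(0, 0): d=(-6,-6) top-left  bias=+0
  edge (0, 0)→(6, 1): d=(6,1) right/bottom  bias=-1
    (0,0)@(1, 1): e=[25,0,5] → █  [on edge]
    (1,0)@(3, 1): e=[15,12,3] → █
    (2,0)@(5, 1): e=[5,24,1] → █
    (3,0)@(7, 1): e=[-5,36,-1] → ·
    (0,1)@(1, 3): e=[25,-12,17] → ·
    (1,1)@(3, 3): e=[15,0,15] → █  [on edge]
    (3,1)@(7, 3): e=[-5,24,11] → ·
    (1,2)@(3, 5): e=[15,-12,27] → ·
    (2,2)@(5, 5): e=[5,0,25] → █  [on edge]
    (3,2)@(7, 5): e=[-5,12,23] → ·
    (2,3)@(5, 7): e=[5,-12,37] → ·
    (3,3)@(7, 7): e=[-5,0,35] → ·  [on edge]
  covered (6 px):
    █ █ █ · ·
    · █ █ · ·
    · · █ · ·
    · · · · ·
T1:
  2·area = 30  (B↔C swapped to make it positive)
  edge (0, 0)→(6, 6): d=(6,6) right/bottom  bias=-1
  edge (6, 6)→(0, 5): d=(-6,-1) top-left  bias=+0
  edge (0, 5)→(0, 0): d=(0,-5) top-left  bias=+0
    (0,0)@(1, 1): e=[0,25,5] → ·  [on edge]
    (0,1)@(1, 3): e=[12,13,5] → █
    (1,1)@(3, 3): e=[0,15,15] → ·  [on edge]
    (0,2)@(1, 5): e=[24,1,5] → █
    (1,2)@(3, 5): e=[12,3,15] → █
    (2,2)@(5, 5): e=[0,5,25] → ·  [on edge]
    (0,3)@(1, 7): e=[36,-11,5] → ·
    (1,3)@(3, 7): e=[24,-9,15] → ·
    (3,3)@(7, 7): e=[0,-5,35] → ·  [on edge]
  covered (3 px):
    · · · · ·
    █ · · · ·
    █ █ · · ·
    · · · · ·

Result: [[0,1],[0,2],[1,2]]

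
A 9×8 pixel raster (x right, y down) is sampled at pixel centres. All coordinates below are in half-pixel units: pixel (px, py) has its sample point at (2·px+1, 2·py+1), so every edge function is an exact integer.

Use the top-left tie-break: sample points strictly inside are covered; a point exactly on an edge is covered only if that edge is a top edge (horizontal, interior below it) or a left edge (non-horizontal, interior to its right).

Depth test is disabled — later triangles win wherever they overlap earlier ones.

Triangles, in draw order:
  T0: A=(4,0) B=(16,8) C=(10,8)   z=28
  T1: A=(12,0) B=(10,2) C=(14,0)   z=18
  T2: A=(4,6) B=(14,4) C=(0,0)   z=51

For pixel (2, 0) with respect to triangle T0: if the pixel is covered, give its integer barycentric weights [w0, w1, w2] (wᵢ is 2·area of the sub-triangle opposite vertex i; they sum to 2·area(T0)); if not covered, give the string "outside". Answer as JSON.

T0:
  2·area = 48
  edge (4, 0)→(16, 8): d=(12,8) right/bottom  bias=-1
  edge (16, 8)→(10, 8): d=(-6,0) right/bottom  bias=-1
  edge (10, 8)→(4, 0): d=(-6,-8) top-left  bias=+0
    (2,0)@(5, 1): e=[4,42,2] → █
    (3,0)@(7, 1): e=[-12,42,18] → ·
    (2,1)@(5, 3): e=[28,30,-10] → ·
    (3,1)@(7, 3): e=[12,30,6] → █
    (4,1)@(9, 3): e=[-4,30,22] → ·
    (3,2)@(7, 5): e=[36,18,-6] → ·
    (4,2)@(9, 5): e=[20,18,10] → █
    (5,2)@(11, 5): e=[4,18,26] → █
    (6,2)@(13, 5): e=[-12,18,42] → ·
    (4,3)@(9, 7): e=[44,6,-2] → ·
    (5,3)@(11, 7): e=[28,6,14] → █
    (6,3)@(13, 7): e=[12,6,30] → █
  covered (6 px):
    · · █ · · · · · ·
    · · · █ · · · · ·
    · · · · █ █ · · ·
    · · · · · █ █ · ·
    · · · · · · · · ·
    · · · · · · · · ·
    · · · · · · · · ·
    · · · · · · · · ·
T1:
  2·area = 4  (B↔C swapped to make it positive)
  edge (12, 0)→(14, 0): d=(2,0) top-left  bias=+0
  edge (14, 0)→(10, 2): d=(-4,2) right/bottom  bias=-1
  edge (10, 2)→(12, 0): d=(2,-2) top-left  bias=+0
    (5,0)@(11, 1): e=[2,2,0] → █  [on edge]
    (6,0)@(13, 1): e=[2,-2,4] → ·
    (4,1)@(9, 3): e=[6,-2,0] → ·  [on edge]
    (5,1)@(11, 3): e=[6,-6,4] → ·
    (3,2)@(7, 5): e=[10,-6,0] → ·  [on edge]
    (2,3)@(5, 7): e=[14,-10,0] → ·  [on edge]
    (1,4)@(3, 9): e=[18,-14,0] → ·  [on edge]
    (0,5)@(1, 11): e=[22,-18,0] → ·  [on edge]
  covered (1 px):
    · · · · · █ · · ·
    · · · · · · · · ·
    · · · · · · · · ·
    · · · · · · · · ·
    · · · · · · · · ·
    · · · · · · · · ·
    · · · · · · · · ·
    · · · · · · · · ·
T2:
  2·area = 68  (B↔C swapped to make it positive)
  edge (4, 6)→(0, 0): d=(-4,-6) top-left  bias=+0
  edge (0, 0)→(14, 4): d=(14,4) right/bottom  bias=-1
  edge (14, 4)→(4, 6): d=(-10,2) right/bottom  bias=-1
    (0,0)@(1, 1): e=[2,10,56] → █
    (1,0)@(3, 1): e=[14,2,52] → █
    (2,0)@(5, 1): e=[26,-6,48] → ·
    (0,1)@(1, 3): e=[-6,38,36] → ·
    (1,1)@(3, 3): e=[6,30,32] → █
    (2,1)@(5, 3): e=[18,22,28] → █
    (3,1)@(7, 3): e=[30,14,24] → █
    (4,1)@(9, 3): e=[42,6,20] → █
    (5,1)@(11, 3): e=[54,-2,16] → ·
    (1,2)@(3, 5): e=[-2,58,12] → ·
    (2,2)@(5, 5): e=[10,50,8] → █
    (4,2)@(9, 5): e=[34,34,0] → ·  [on edge]
  covered (8 px):
    █ █ · · · · · · ·
    · █ █ █ █ · · · ·
    · · █ █ · · · · ·
    · · · · · · · · ·
    · · · · · · · · ·
    · · · · · · · · ·
    · · · · · · · · ·
    · · · · · · · · ·

Result: [42,2,4]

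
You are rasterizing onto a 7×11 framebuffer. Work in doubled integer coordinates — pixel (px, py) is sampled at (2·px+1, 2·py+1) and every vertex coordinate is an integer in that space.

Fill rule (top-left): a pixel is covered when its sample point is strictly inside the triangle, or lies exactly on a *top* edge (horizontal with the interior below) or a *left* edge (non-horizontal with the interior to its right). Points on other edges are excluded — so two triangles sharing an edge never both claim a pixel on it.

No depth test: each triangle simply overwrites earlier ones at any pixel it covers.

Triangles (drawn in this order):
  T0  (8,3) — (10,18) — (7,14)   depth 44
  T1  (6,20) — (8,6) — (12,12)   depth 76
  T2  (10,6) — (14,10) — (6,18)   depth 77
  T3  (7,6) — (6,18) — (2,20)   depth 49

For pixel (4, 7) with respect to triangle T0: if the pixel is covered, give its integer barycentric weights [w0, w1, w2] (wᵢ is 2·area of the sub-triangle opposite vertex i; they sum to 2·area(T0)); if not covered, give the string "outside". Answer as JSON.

T0:
  2·area = 37
  edge (8, 3)→(10, 18): d=(2,15) right/bottom  bias=-1
  edge (10, 18)→(7, 14): d=(-3,-4) top-left  bias=+0
  edge (7, 14)→(8, 3): d=(1,-11) top-left  bias=+0
    (4,5)@(9, 11): e=[1,17,19] → #
    (5,5)@(11, 11): e=[-29,25,41] → ·
    (4,6)@(9, 13): e=[5,11,21] → #
    (5,6)@(11, 13): e=[-25,19,43] → ·
    (4,7)@(9, 15): e=[9,5,23] → #
    (5,7)@(11, 15): e=[-21,13,45] → ·
    (4,8)@(9, 17): e=[13,-1,25] → ·
  covered (3 px):
    · · · · · · ·
    · · · · · · ·
    · · · · · · ·
    · · · · · · ·
    · · · · · · ·
    · · · · # · ·
    · · · · # · ·
    · · · · # · ·
    · · · · · · ·
    · · · · · · ·
    · · · · · · ·
T1:
  2·area = 68
  edge (6, 20)→(8, 6): d=(2,-14) top-left  bias=+0
  edge (8, 6)→(12, 12): d=(4,6) right/bottom  bias=-1
  edge (12, 12)→(6, 20): d=(-6,8) right/bottom  bias=-1
    (4,4)@(9, 9): e=[20,6,42] → #
    (5,4)@(11, 9): e=[48,-6,26] → ·
    (4,5)@(9, 11): e=[24,14,30] → #
    (5,5)@(11, 11): e=[52,2,14] → #
    (6,5)@(13, 11): e=[80,-10,-2] → ·
    (3,6)@(7, 13): e=[0,34,34] → #  [on edge]
    (6,6)@(13, 13): e=[84,-2,-14] → ·
    (3,7)@(7, 15): e=[4,42,22] → #
    (5,7)@(11, 15): e=[60,18,-10] → ·
    (3,8)@(7, 17): e=[8,50,10] → #
    (4,8)@(9, 17): e=[36,38,-6] → ·
    (3,9)@(7, 19): e=[12,58,-2] → ·
  covered (9 px):
    · · · · · · ·
    · · · · · · ·
    · · · · · · ·
    · · · · · · ·
    · · · · # · ·
    · · · · # # ·
    · · · # # # ·
    · · · # # · ·
    · · · # · · ·
    · · · · · · ·
    · · · · · · ·
T2:
  2·area = 64
  edge (10, 6)→(14, 10): d=(4,4) right/bottom  bias=-1
  edge (14, 10)→(6, 18): d=(-8,8) right/bottom  bias=-1
  edge (6, 18)→(10, 6): d=(4,-12) top-left  bias=+0
    (2,0)@(5, 1): e=[0,144,-80] → ·  [on edge]
    (3,1)@(7, 3): e=[0,112,-48] → ·  [on edge]
    (5,1)@(11, 3): e=[-16,80,0] → ·  [on edge]
    (4,2)@(9, 5): e=[0,80,-16] → ·  [on edge]
    (5,3)@(11, 7): e=[0,48,16] → ·  [on edge]
    (4,4)@(9, 9): e=[16,48,0] → #  [on edge]
    (5,4)@(11, 9): e=[8,32,24] → #
    (6,4)@(13, 9): e=[0,16,48] → ·  [on edge]
    (4,5)@(9, 11): e=[24,32,8] → #
    (6,5)@(13, 11): e=[8,0,56] → ·  [on edge]
    (4,6)@(9, 13): e=[32,16,16] → #
    (5,6)@(11, 13): e=[24,0,40] → ·  [on edge]
    (3,7)@(7, 15): e=[48,16,0] → #  [on edge]
    (4,7)@(9, 15): e=[40,0,24] → ·  [on edge]
    (3,8)@(7, 17): e=[56,0,8] → ·  [on edge]
    (2,9)@(5, 19): e=[72,0,-8] → ·  [on edge]
    (1,10)@(3, 21): e=[88,0,-24] → ·  [on edge]
    (2,10)@(5, 21): e=[80,-16,0] → ·  [on edge]
  covered (6 px):
    · · · · · · ·
    · · · · · · ·
    · · · · · · ·
    · · · · · · ·
    · · · · # # ·
    · · · · # # ·
    · · · · # · ·
    · · · # · · ·
    · · · · · · ·
    · · · · · · ·
    · · · · · · ·
T3:
  2·area = 46
  edge (7, 6)→(6, 18): d=(-1,12) right/bottom  bias=-1
  edge (6, 18)→(2, 20): d=(-4,2) right/bottom  bias=-1
  edge (2, 20)→(7, 6): d=(5,-14) top-left  bias=+0
    (2,6)@(5, 13): e=[17,22,7] → #
    (3,6)@(7, 13): e=[-7,18,35] → ·
    (2,7)@(5, 15): e=[15,14,17] → #
    (3,7)@(7, 15): e=[-9,10,45] → ·
    (2,8)@(5, 17): e=[13,6,27] → #
    (3,8)@(7, 17): e=[-11,2,55] → ·
    (1,9)@(3, 19): e=[35,2,9] → #
    (2,9)@(5, 19): e=[11,-2,37] → ·
    (1,10)@(3, 21): e=[33,-6,19] → ·
  covered (4 px):
    · · · · · · ·
    · · · · · · ·
    · · · · · · ·
    · · · · · · ·
    · · · · · · ·
    · · · · · · ·
    · · # · · · ·
    · · # · · · ·
    · · # · · · ·
    · # · · · · ·
    · · · · · · ·

Result: [5,23,9]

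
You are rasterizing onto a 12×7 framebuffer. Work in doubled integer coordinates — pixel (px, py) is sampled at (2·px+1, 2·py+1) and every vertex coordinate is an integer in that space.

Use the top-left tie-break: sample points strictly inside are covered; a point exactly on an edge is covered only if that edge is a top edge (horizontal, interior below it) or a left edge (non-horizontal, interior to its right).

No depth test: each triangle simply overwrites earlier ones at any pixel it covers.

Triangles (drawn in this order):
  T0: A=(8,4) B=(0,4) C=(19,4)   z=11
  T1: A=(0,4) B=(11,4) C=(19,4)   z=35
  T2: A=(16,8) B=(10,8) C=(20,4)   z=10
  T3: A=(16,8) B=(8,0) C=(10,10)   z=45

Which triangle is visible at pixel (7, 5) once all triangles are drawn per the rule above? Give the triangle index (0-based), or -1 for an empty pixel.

T0:
  degenerate (2·area = 0) — covers nothing
T1:
  degenerate (2·area = 0) — covers nothing
T2:
  2·area = 24
  edge (16, 8)→(10, 8): d=(-6,0) right/bottom  bias=-1
  edge (10, 8)→(20, 4): d=(10,-4) top-left  bias=+0
  edge (20, 4)→(16, 8): d=(-4,4) right/bottom  bias=-1
    (11,0)@(23, 1): e=[42,-18,0] → ·  [on edge]
    (10,1)@(21, 3): e=[30,-6,0] → ·  [on edge]
    (9,2)@(19, 5): e=[18,6,0] → ·  [on edge]
    (6,3)@(13, 7): e=[6,2,16] → #
    (7,3)@(15, 7): e=[6,10,8] → #
    (8,3)@(17, 7): e=[6,18,0] → ·  [on edge]
    (6,4)@(13, 9): e=[-6,22,8] → ·
    (7,4)@(15, 9): e=[-6,30,0] → ·  [on edge]
    (6,5)@(13, 11): e=[-18,42,0] → ·  [on edge]
    (5,6)@(11, 13): e=[-30,54,0] → ·  [on edge]
  covered (2 px):
    · · · · · · · · · · · ·
    · · · · · · · · · · · ·
    · · · · · · · · · · · ·
    · · · · · · # # · · · ·
    · · · · · · · · · · · ·
    · · · · · · · · · · · ·
    · · · · · · · · · · · ·
T3:
  2·area = 64  (B↔C swapped to make it positive)
  edge (16, 8)→(10, 10): d=(-6,2) right/bottom  bias=-1
  edge (10, 10)→(8, 0): d=(-2,-10) top-left  bias=+0
  edge (8, 0)→(16, 8): d=(8,8) right/bottom  bias=-1
    (4,0)@(9, 1): e=[56,8,0] → ·  [on edge]
    (4,1)@(9, 3): e=[44,4,16] → #
    (5,1)@(11, 3): e=[40,24,0] → ·  [on edge]
    (4,2)@(9, 5): e=[32,0,32] → #  [on edge]
    (5,2)@(11, 5): e=[28,20,16] → #
    (6,2)@(13, 5): e=[24,40,0] → ·  [on edge]
    (4,3)@(9, 7): e=[20,-4,48] → ·
    (5,3)@(11, 7): e=[16,16,32] → #
    (6,3)@(13, 7): e=[12,36,16] → #
    (7,3)@(15, 7): e=[8,56,0] → ·  [on edge]
    (9,3)@(19, 7): e=[0,96,-32] → ·  [on edge]
    (5,4)@(11, 9): e=[4,12,48] → #
    (6,4)@(13, 9): e=[0,32,32] → ·  [on edge]
    (8,4)@(17, 9): e=[-8,72,0] → ·  [on edge]
    (3,5)@(7, 11): e=[0,-32,96] → ·  [on edge]
    (9,5)@(19, 11): e=[-24,88,0] → ·  [on edge]
    (0,6)@(1, 13): e=[0,-96,160] → ·  [on edge]
    (10,6)@(21, 13): e=[-40,104,0] → ·  [on edge]
  covered (6 px):
    · · · · · · · · · · · ·
    · · · · # · · · · · · ·
    · · · · # # · · · · · ·
    · · · · · # # · · · · ·
    · · · · · # · · · · · ·
    · · · · · · · · · · · ·
    · · · · · · · · · · · ·

Z-buffer (winner per pixel, '.' = empty):
  . . . . . . . . . . . .
  . . . . 3 . . . . . . .
  . . . . 3 3 . . . . . .
  . . . . . 3 3 2 . . . .
  . . . . . 3 . . . . . .
  . . . . . . . . . . . .
  . . . . . . . . . . . .

Answer: -1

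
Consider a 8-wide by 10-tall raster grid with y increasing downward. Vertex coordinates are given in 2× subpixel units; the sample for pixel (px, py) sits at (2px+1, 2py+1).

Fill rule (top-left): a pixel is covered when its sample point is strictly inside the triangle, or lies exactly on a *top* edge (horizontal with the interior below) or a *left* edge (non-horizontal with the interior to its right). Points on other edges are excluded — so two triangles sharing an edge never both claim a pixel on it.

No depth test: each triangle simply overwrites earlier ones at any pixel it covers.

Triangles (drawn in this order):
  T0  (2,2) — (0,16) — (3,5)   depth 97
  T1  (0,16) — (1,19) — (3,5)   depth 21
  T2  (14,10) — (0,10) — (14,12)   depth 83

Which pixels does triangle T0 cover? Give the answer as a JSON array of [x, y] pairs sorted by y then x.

T0:
  2·area = 20  (B↔C swapped to make it positive)
  edge (2, 2)→(3, 5): d=(1,3) right/bottom  bias=-1
  edge (3, 5)→(0, 16): d=(-3,11) right/bottom  bias=-1
  edge (0, 16)→(2, 2): d=(2,-14) top-left  bias=+0
    (1,2)@(3, 5): e=[0,0,20] → .  [on edge]
    (0,4)@(1, 9): e=[10,10,0] → X  [on edge]
    (1,4)@(3, 9): e=[4,-12,28] → .
    (0,5)@(1, 11): e=[12,4,4] → X
    (1,5)@(3, 11): e=[6,-18,32] → .
    (2,5)@(5, 11): e=[0,-40,60] → .  [on edge]
    (0,6)@(1, 13): e=[14,-2,8] → .
    (3,8)@(7, 17): e=[0,-80,100] → .  [on edge]
  covered (2 px):
    . . . . . . . .
    . . . . . . . .
    . . . . . . . .
    . . . . . . . .
    X . . . . . . .
    X . . . . . . .
    . . . . . . . .
    . . . . . . . .
    . . . . . . . .
    . . . . . . . .
T1:
  2·area = 20  (B↔C swapped to make it positive)
  edge (0, 16)→(3, 5): d=(3,-11) top-left  bias=+0
  edge (3, 5)→(1, 19): d=(-2,14) right/bottom  bias=-1
  edge (1, 19)→(0, 16): d=(-1,-3) top-left  bias=+0
    (1,2)@(3, 5): e=[0,0,20] → .  [on edge]
    (0,6)@(1, 13): e=[2,12,6] → X
    (1,6)@(3, 13): e=[24,-16,12] → .
    (0,7)@(1, 15): e=[8,8,4] → X
    (1,7)@(3, 15): e=[30,-20,10] → .
    (0,8)@(1, 17): e=[14,4,2] → X
    (1,8)@(3, 17): e=[36,-24,8] → .
    (0,9)@(1, 19): e=[20,0,0] → .  [on edge]
  covered (3 px):
    . . . . . . . .
    . . . . . . . .
    . . . . . . . .
    . . . . . . . .
    . . . . . . . .
    . . . . . . . .
    X . . . . . . .
    X . . . . . . .
    X . . . . . . .
    . . . . . . . .
T2:
  2·area = 28  (B↔C swapped to make it positive)
  edge (14, 10)→(14, 12): d=(0,2) right/bottom  bias=-1
  edge (14, 12)→(0, 10): d=(-14,-2) top-left  bias=+0
  edge (0, 10)→(14, 10): d=(14,0) top-left  bias=+0
    (3,5)@(7, 11): e=[14,0,14] → X  [on edge]
    (4,5)@(9, 11): e=[10,4,14] → X
    (5,5)@(11, 11): e=[6,8,14] → X
    (6,5)@(13, 11): e=[2,12,14] → X
    (7,5)@(15, 11): e=[-2,16,14] → .
    (3,6)@(7, 13): e=[14,-28,42] → .
    (4,6)@(9, 13): e=[10,-24,42] → .
    (5,6)@(11, 13): e=[6,-20,42] → .
    (6,6)@(13, 13): e=[2,-16,42] → .
  covered (4 px):
    . . . . . . . .
    . . . . . . . .
    . . . . . . . .
    . . . . . . . .
    . . . . . . . .
    . . . X X X X .
    . . . . . . . .
    . . . . . . . .
    . . . . . . . .
    . . . . . . . .

Answer: [[0,4],[0,5]]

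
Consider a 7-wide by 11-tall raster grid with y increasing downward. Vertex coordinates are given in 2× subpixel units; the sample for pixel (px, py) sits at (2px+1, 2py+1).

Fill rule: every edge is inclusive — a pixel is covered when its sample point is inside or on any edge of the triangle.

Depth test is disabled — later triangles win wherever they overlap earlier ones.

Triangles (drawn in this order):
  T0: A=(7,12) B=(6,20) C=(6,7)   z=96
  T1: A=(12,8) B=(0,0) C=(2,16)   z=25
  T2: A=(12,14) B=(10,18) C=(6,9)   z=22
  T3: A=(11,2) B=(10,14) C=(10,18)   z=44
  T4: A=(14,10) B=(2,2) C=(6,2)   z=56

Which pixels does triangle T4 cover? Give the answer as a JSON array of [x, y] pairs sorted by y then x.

T0:
  2·area = 13
  edge (7, 12)→(6, 20): d=(-1,8) inclusive
  edge (6, 20)→(6, 7): d=(0,-13) inclusive
  edge (6, 7)→(7, 12): d=(1,5) inclusive
  covered (0 px):
    · · · · · · ·
    · · · · · · ·
    · · · · · · ·
    · · · · · · ·
    · · · · · · ·
    · · · · · · ·
    · · · · · · ·
    · · · · · · ·
    · · · · · · ·
    · · · · · · ·
    · · · · · · ·
T1:
  2·area = 176  (B↔C swapped to make it positive)
  edge (12, 8)→(2, 16): d=(-10,8) inclusive
  edge (2, 16)→(0, 0): d=(-2,-16) inclusive
  edge (0, 0)→(12, 8): d=(12,8) inclusive
    (0,0)@(1, 1): e=[158,14,4] → #
    (1,0)@(3, 1): e=[142,46,-12] → ·
    (0,1)@(1, 3): e=[138,10,28] → #
    (1,1)@(3, 3): e=[122,42,12] → #
    (2,1)@(5, 3): e=[106,74,-4] → ·
    (0,2)@(1, 5): e=[118,6,52] → #
    (2,2)@(5, 5): e=[86,70,20] → #
    (3,2)@(7, 5): e=[70,102,4] → #
    (4,2)@(9, 5): e=[54,134,-12] → ·
    (0,3)@(1, 7): e=[98,2,76] → #
    (4,3)@(9, 7): e=[34,130,12] → #
    (5,3)@(11, 7): e=[18,162,-4] → ·
  covered (22 px):
    # · · · · · ·
    # # · · · · ·
    # # # # · · ·
    # # # # # · ·
    · # # # # · ·
    · # # # · · ·
    · # # · · · ·
    · # · · · · ·
    · · · · · · ·
    · · · · · · ·
    · · · · · · ·
T2:
  2·area = 34
  edge (12, 14)→(10, 18): d=(-2,4) inclusive
  edge (10, 18)→(6, 9): d=(-4,-9) inclusive
  edge (6, 9)→(12, 14): d=(6,5) inclusive
    (3,5)@(7, 11): e=[26,1,7] → #
    (4,5)@(9, 11): e=[18,19,-3] → ·
    (3,6)@(7, 13): e=[22,-7,19] → ·
    (4,6)@(9, 13): e=[14,11,9] → #
    (5,6)@(11, 13): e=[6,29,-1] → ·
    (4,7)@(9, 15): e=[10,3,21] → #
    (5,7)@(11, 15): e=[2,21,11] → #
    (6,7)@(13, 15): e=[-6,39,1] → ·
    (4,8)@(9, 17): e=[6,-5,33] → ·
    (5,8)@(11, 17): e=[-2,13,23] → ·
  covered (4 px):
    · · · · · · ·
    · · · · · · ·
    · · · · · · ·
    · · · · · · ·
    · · · · · · ·
    · · · # · · ·
    · · · · # · ·
    · · · · # # ·
    · · · · · · ·
    · · · · · · ·
    · · · · · · ·
T3:
  2·area = 4  (B↔C swapped to make it positive)
  edge (11, 2)→(10, 18): d=(-1,16) inclusive
  edge (10, 18)→(10, 14): d=(0,-4) inclusive
  edge (10, 14)→(11, 2): d=(1,-12) inclusive
  covered (0 px):
    · · · · · · ·
    · · · · · · ·
    · · · · · · ·
    · · · · · · ·
    · · · · · · ·
    · · · · · · ·
    · · · · · · ·
    · · · · · · ·
    · · · · · · ·
    · · · · · · ·
    · · · · · · ·
T4:
  2·area = 32
  edge (14, 10)→(2, 2): d=(-12,-8) inclusive
  edge (2, 2)→(6, 2): d=(4,0) inclusive
  edge (6, 2)→(14, 10): d=(8,8) inclusive
    (2,0)@(5, 1): e=[36,-4,0] → ·  [on edge]
    (2,1)@(5, 3): e=[12,4,16] → #
    (3,1)@(7, 3): e=[28,4,0] → #  [on edge]
    (4,1)@(9, 3): e=[44,4,-16] → ·
    (2,2)@(5, 5): e=[-12,12,32] → ·
    (3,2)@(7, 5): e=[4,12,16] → #
    (4,2)@(9, 5): e=[20,12,0] → #  [on edge]
    (5,2)@(11, 5): e=[36,12,-16] → ·
    (3,3)@(7, 7): e=[-20,20,32] → ·
    (4,3)@(9, 7): e=[-4,20,16] → ·
    (5,3)@(11, 7): e=[12,20,0] → #  [on edge]
    (6,3)@(13, 7): e=[28,20,-16] → ·
    (6,4)@(13, 9): e=[4,28,0] → #  [on edge]
  covered (6 px):
    · · · · · · ·
    · · # # · · ·
    · · · # # · ·
    · · · · · # ·
    · · · · · · #
    · · · · · · ·
    · · · · · · ·
    · · · · · · ·
    · · · · · · ·
    · · · · · · ·
    · · · · · · ·

Answer: [[2,1],[3,1],[3,2],[4,2],[5,3],[6,4]]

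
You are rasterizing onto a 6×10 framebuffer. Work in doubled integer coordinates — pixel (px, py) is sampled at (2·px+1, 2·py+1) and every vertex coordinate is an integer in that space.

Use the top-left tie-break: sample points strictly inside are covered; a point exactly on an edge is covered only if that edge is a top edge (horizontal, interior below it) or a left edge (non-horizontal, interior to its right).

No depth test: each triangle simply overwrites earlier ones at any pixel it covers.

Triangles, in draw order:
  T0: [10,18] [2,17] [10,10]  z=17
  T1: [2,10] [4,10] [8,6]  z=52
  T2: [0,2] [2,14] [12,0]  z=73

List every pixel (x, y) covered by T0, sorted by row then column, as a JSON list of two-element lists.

T0:
  2·area = 64
  edge (10, 18)→(2, 17): d=(-8,-1) top-left  bias=+0
  edge (2, 17)→(10, 10): d=(8,-7) top-left  bias=+0
  edge (10, 10)→(10, 18): d=(0,8) right/bottom  bias=-1
    (4,5)@(9, 11): e=[55,1,8] → X
    (5,5)@(11, 11): e=[57,15,-8] → .
    (3,6)@(7, 13): e=[37,3,24] → X
    (5,6)@(11, 13): e=[41,31,-8] → .
    (2,7)@(5, 15): e=[19,5,40] → X
    (5,7)@(11, 15): e=[25,47,-8] → .
    (1,8)@(3, 17): e=[1,7,56] → X
    (5,8)@(11, 17): e=[9,63,-8] → .
    (1,9)@(3, 19): e=[-15,23,56] → .
    (2,9)@(5, 19): e=[-13,37,40] → .
    (3,9)@(7, 19): e=[-11,51,24] → .
    (4,9)@(9, 19): e=[-9,65,8] → .
  covered (10 px):
    . . . . . .
    . . . . . .
    . . . . . .
    . . . . . .
    . . . . . .
    . . . . X .
    . . . X X .
    . . X X X .
    . X X X X .
    . . . . . .
T1:
  2·area = 8  (B↔C swapped to make it positive)
  edge (2, 10)→(8, 6): d=(6,-4) top-left  bias=+0
  edge (8, 6)→(4, 10): d=(-4,4) right/bottom  bias=-1
  edge (4, 10)→(2, 10): d=(-2,0) right/bottom  bias=-1
    (5,1)@(11, 3): e=[-6,0,14] → .  [on edge]
    (4,2)@(9, 5): e=[-2,0,10] → .  [on edge]
    (3,3)@(7, 7): e=[2,0,6] → .  [on edge]
    (2,4)@(5, 9): e=[6,0,2] → .  [on edge]
    (1,5)@(3, 11): e=[10,0,-2] → .  [on edge]
    (0,6)@(1, 13): e=[14,0,-6] → .  [on edge]
  covered (0 px):
    . . . . . .
    . . . . . .
    . . . . . .
    . . . . . .
    . . . . . .
    . . . . . .
    . . . . . .
    . . . . . .
    . . . . . .
    . . . . . .
T2:
  2·area = 148  (B↔C swapped to make it positive)
  edge (0, 2)→(12, 0): d=(12,-2) top-left  bias=+0
  edge (12, 0)→(2, 14): d=(-10,14) right/bottom  bias=-1
  edge (2, 14)→(0, 2): d=(-2,-12) top-left  bias=+0
    (3,0)@(7, 1): e=[2,60,86] → X
    (4,0)@(9, 1): e=[6,32,110] → X
    (5,0)@(11, 1): e=[10,4,134] → X
    (0,1)@(1, 3): e=[14,124,10] → X
    (1,1)@(3, 3): e=[18,96,34] → X
    (2,1)@(5, 3): e=[22,68,58] → X
    (5,1)@(11, 3): e=[34,-16,130] → .
    (0,2)@(1, 5): e=[38,104,6] → X
    (4,2)@(9, 5): e=[54,-8,102] → .
    (0,3)@(1, 7): e=[62,84,2] → X
    (3,3)@(7, 7): e=[74,0,74] → .  [on edge]
    (0,4)@(1, 9): e=[86,64,-2] → .
  covered (18 px):
    . . . X X X
    X X X X X .
    X X X X . .
    X X X . . .
    . X X . . .
    . X . . . .
    . . . . . .
    . . . . . .
    . . . . . .
    . . . . . .

Final: [[4,5],[3,6],[4,6],[2,7],[3,7],[4,7],[1,8],[2,8],[3,8],[4,8]]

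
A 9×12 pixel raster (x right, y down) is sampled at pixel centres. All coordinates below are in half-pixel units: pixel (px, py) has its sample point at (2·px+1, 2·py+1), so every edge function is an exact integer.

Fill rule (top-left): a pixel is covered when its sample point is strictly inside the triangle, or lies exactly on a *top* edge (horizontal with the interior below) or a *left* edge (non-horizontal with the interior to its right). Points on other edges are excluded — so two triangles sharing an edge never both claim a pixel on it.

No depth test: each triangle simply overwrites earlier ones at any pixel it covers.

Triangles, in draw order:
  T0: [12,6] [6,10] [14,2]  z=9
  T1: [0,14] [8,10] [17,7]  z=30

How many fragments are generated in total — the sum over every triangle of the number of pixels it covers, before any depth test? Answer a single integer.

T0:
  2·area = 16
  edge (12, 6)→(6, 10): d=(-6,4) right/bottom  bias=-1
  edge (6, 10)→(14, 2): d=(8,-8) top-left  bias=+0
  edge (14, 2)→(12, 6): d=(-2,4) right/bottom  bias=-1
    (7,0)@(15, 1): e=[18,0,-2] → .  [on edge]
    (6,1)@(13, 3): e=[14,0,2] → X  [on edge]
    (7,1)@(15, 3): e=[6,16,-6] → .
    (5,2)@(11, 5): e=[10,0,6] → X  [on edge]
    (6,2)@(13, 5): e=[2,16,-2] → .
    (4,3)@(9, 7): e=[6,0,10] → X  [on edge]
    (5,3)@(11, 7): e=[-2,16,2] → .
    (3,4)@(7, 9): e=[2,0,14] → X  [on edge]
    (4,4)@(9, 9): e=[-6,16,6] → .
    (2,5)@(5, 11): e=[-2,0,18] → .  [on edge]
    (3,5)@(7, 11): e=[-10,16,10] → .
    (1,6)@(3, 13): e=[-6,0,22] → .  [on edge]
    (0,7)@(1, 15): e=[-10,0,26] → .  [on edge]
  covered (4 px):
    . . . . . . . . .
    . . . . . . X . .
    . . . . . X . . .
    . . . . X . . . .
    . . . X . . . . .
    . . . . . . . . .
    . . . . . . . . .
    . . . . . . . . .
    . . . . . . . . .
    . . . . . . . . .
    . . . . . . . . .
    . . . . . . . . .
T1:
  2·area = 12
  edge (0, 14)→(8, 10): d=(8,-4) top-left  bias=+0
  edge (8, 10)→(17, 7): d=(9,-3) top-left  bias=+0
  edge (17, 7)→(0, 14): d=(-17,7) right/bottom  bias=-1
    (8,3)@(17, 7): e=[12,0,0] → .  [on edge]
    (5,4)@(11, 9): e=[4,0,8] → X  [on edge]
    (6,4)@(13, 9): e=[12,6,-6] → .
    (2,5)@(5, 11): e=[-4,0,16] → .  [on edge]
    (3,5)@(7, 11): e=[4,6,2] → X
    (4,5)@(9, 11): e=[12,12,-12] → .
    (5,5)@(11, 11): e=[20,18,-26] → .
    (3,6)@(7, 13): e=[20,24,-32] → .
  covered (2 px):
    . . . . . . . . .
    . . . . . . . . .
    . . . . . . . . .
    . . . . . . . . .
    . . . . . X . . .
    . . . X . . . . .
    . . . . . . . . .
    . . . . . . . . .
    . . . . . . . . .
    . . . . . . . . .
    . . . . . . . . .
    . . . . . . . . .

Answer: 6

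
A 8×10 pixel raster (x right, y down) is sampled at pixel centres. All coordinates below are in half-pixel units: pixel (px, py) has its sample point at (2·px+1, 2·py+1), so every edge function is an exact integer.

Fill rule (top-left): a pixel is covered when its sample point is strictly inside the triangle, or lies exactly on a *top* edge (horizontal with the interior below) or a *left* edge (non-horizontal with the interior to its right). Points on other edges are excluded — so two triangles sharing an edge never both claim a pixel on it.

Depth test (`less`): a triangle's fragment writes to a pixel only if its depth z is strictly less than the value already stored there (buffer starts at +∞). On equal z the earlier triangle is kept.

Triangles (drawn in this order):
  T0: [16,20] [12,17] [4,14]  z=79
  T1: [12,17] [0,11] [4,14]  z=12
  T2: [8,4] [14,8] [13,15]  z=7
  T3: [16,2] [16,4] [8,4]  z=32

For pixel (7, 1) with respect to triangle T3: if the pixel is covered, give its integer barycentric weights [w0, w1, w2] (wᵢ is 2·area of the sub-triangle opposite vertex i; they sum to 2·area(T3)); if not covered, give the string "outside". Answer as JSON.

T0:
  2·area = 12  (B↔C swapped to make it positive)
  edge (16, 20)→(4, 14): d=(-12,-6) top-left  bias=+0
  edge (4, 14)→(12, 17): d=(8,3) right/bottom  bias=-1
  edge (12, 17)→(16, 20): d=(4,3) right/bottom  bias=-1
    (5,8)@(11, 17): e=[6,3,3] → #
    (6,8)@(13, 17): e=[18,-3,-3] → ·
    (5,9)@(11, 19): e=[-18,19,11] → ·
  covered (1 px):
    · · · · · · · ·
    · · · · · · · ·
    · · · · · · · ·
    · · · · · · · ·
    · · · · · · · ·
    · · · · · · · ·
    · · · · · · · ·
    · · · · · · · ·
    · · · · · # · ·
    · · · · · · · ·
T1:
  2·area = 12  (B↔C swapped to make it positive)
  edge (12, 17)→(4, 14): d=(-8,-3) top-left  bias=+0
  edge (4, 14)→(0, 11): d=(-4,-3) top-left  bias=+0
  edge (0, 11)→(12, 17): d=(12,6) right/bottom  bias=-1
    (1,6)@(3, 13): e=[5,1,6] → #
    (2,6)@(5, 13): e=[11,7,-6] → ·
    (1,7)@(3, 15): e=[-11,-7,30] → ·
    (3,7)@(7, 15): e=[1,5,6] → #
    (4,7)@(9, 15): e=[7,11,-6] → ·
    (3,8)@(7, 17): e=[-15,-3,30] → ·
  covered (2 px):
    · · · · · · · ·
    · · · · · · · ·
    · · · · · · · ·
    · · · · · · · ·
    · · · · · · · ·
    · · · · · · · ·
    · # · · · · · ·
    · · · # · · · ·
    · · · · · · · ·
    · · · · · · · ·
T2:
  2·area = 46
  edge (8, 4)→(14, 8): d=(6,4) right/bottom  bias=-1
  edge (14, 8)→(13, 15): d=(-1,7) right/bottom  bias=-1
  edge (13, 15)→(8, 4): d=(-5,-11) top-left  bias=+0
    (7,0)@(15, 1): e=[-46,0,92] → ·  [on edge]
    (4,2)@(9, 5): e=[2,38,6] → #
    (5,2)@(11, 5): e=[-6,24,28] → ·
    (4,3)@(9, 7): e=[14,36,-4] → ·
    (5,3)@(11, 7): e=[6,22,18] → #
    (6,3)@(13, 7): e=[-2,8,40] → ·
    (5,4)@(11, 9): e=[18,20,8] → #
    (6,4)@(13, 9): e=[10,6,30] → #
    (7,4)@(15, 9): e=[2,-8,52] → ·
    (5,5)@(11, 11): e=[30,18,-2] → ·
    (6,5)@(13, 11): e=[22,4,20] → #
    (7,5)@(15, 11): e=[14,-10,42] → ·
    (6,7)@(13, 15): e=[46,0,0] → ·  [on edge]
  covered (6 px):
    · · · · · · · ·
    · · · · · · · ·
    · · · · # · · ·
    · · · · · # · ·
    · · · · · # # ·
    · · · · · · # ·
    · · · · · · # ·
    · · · · · · · ·
    · · · · · · · ·
    · · · · · · · ·
T3:
  2·area = 16
  edge (16, 2)→(16, 4): d=(0,2) right/bottom  bias=-1
  edge (16, 4)→(8, 4): d=(-8,0) right/bottom  bias=-1
  edge (8, 4)→(16, 2): d=(8,-2) top-left  bias=+0
    (6,1)@(13, 3): e=[6,8,2] → #
    (7,1)@(15, 3): e=[2,8,6] → #
    (6,2)@(13, 5): e=[6,-8,18] → ·
    (7,2)@(15, 5): e=[2,-8,22] → ·
  covered (2 px):
    · · · · · · · ·
    · · · · · · # #
    · · · · · · · ·
    · · · · · · · ·
    · · · · · · · ·
    · · · · · · · ·
    · · · · · · · ·
    · · · · · · · ·
    · · · · · · · ·
    · · · · · · · ·

Answer: [8,6,2]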